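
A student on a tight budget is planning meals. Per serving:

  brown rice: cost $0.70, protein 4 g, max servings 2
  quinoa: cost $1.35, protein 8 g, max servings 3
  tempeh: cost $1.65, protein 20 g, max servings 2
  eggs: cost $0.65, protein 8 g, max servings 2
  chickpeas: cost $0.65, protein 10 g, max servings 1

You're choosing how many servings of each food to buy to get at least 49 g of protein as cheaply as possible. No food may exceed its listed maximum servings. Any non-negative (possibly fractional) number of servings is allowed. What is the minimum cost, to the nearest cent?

Cost per g of protein: chickpeas $0.0650, eggs $0.0813, tempeh $0.0825, quinoa $0.1688, brown rice $0.1750.
Take 1 serving of chickpeas: +10.0 g protein for $0.65 (total $0.65, still need 39.0 g).
Take 2 servings of eggs: +16.0 g protein for $1.30 (total $1.95, still need 23.0 g).
Take 1.15 servings of tempeh: +23.0 g protein for $1.90 (total $3.85, still need 0.0 g).
Greedy by cheapest-per-g is optimal for a single linear constraint, so the minimum cost is $3.85.

$3.85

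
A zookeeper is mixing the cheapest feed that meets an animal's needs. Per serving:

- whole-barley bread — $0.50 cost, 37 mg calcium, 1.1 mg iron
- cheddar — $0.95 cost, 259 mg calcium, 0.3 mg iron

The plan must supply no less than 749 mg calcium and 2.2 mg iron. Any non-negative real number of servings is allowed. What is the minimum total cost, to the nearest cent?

$3.21

For a min-cost LP with two ≥-constraints, a basic feasible solution has at most two positive variables.
whole-barley bread only: max(749/37, 2.2/1.1) = 20.24 servings → $10.12.
cheddar only: max(749/259, 2.2/0.3) = 7.333 servings → $6.97.
whole-barley bread + cheddar with both tight: 1.26 servings and 2.712 servings → $3.21.
The minimum over all feasible corners is $3.21.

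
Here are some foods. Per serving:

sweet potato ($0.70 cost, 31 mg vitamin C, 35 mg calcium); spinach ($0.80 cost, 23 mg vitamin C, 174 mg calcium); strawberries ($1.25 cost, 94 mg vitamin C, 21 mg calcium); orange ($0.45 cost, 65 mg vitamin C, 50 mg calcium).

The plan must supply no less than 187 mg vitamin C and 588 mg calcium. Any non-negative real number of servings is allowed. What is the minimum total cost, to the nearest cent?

$3.12

Minimising a linear cost over {vitamin C ≥ 187, calcium ≥ 588, servings ≥ 0} — the optimum is at a vertex, using one or two foods.
sweet potato only: max(187/31, 588/35) = 16.8 servings → $11.76.
spinach only: max(187/23, 588/174) = 8.13 servings → $6.50.
strawberries only: max(187/94, 588/21) = 28 servings → $35.00.
orange only: max(187/65, 588/50) = 11.76 servings → $5.29.
sweet potato + spinach with both tight: 4.143 servings and 2.546 servings → $4.94.
sweet potato + strawberries: intersection lies outside the first quadrant.
sweet potato + orange with both targets exact would need a negative amount; discard.
spinach + strawberries with both tight: 3.235 servings and 1.198 servings → $4.09.
spinach + orange with both tight: 2.842 servings and 1.871 servings → $3.12.
strawberries + orange: intersection lies outside the first quadrant.
So the least-cost plan costs $3.12.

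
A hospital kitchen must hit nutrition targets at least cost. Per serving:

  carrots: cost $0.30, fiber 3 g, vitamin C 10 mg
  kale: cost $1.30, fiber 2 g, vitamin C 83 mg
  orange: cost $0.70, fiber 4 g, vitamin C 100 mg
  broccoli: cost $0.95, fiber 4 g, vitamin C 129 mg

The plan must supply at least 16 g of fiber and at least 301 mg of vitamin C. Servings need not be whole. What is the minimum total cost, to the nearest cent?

At the optimum either one food covers both requirements or two foods hit both targets exactly; no other combination can be cheaper.
carrots only: max(16/3, 301/10) = 30.1 servings → $9.03.
kale only: max(16/2, 301/83) = 8 servings → $10.40.
orange only: max(16/4, 301/100) = 4 servings → $2.80.
broccoli only: max(16/4, 301/129) = 4 servings → $3.80.
carrots + kale with both tight: 3.17 servings and 3.245 servings → $5.17.
carrots + orange with both tight: 1.523 servings and 2.858 servings → $2.46.
carrots + broccoli with both tight: 2.478 servings and 2.141 servings → $2.78.
kale + orange with both targets exact would need a negative amount; discard.
kale + broccoli: intersection lies outside the first quadrant.
orange + broccoli: intersection lies outside the first quadrant.
The minimum over all feasible corners is $2.46.

$2.46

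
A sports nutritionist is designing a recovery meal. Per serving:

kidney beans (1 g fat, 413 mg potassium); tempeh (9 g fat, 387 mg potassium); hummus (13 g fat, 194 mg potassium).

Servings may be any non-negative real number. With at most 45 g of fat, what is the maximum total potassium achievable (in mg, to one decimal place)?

Potassium per g fat: kidney beans 413, tempeh 43, hummus 14.92.
With no serving limits, spend the whole fat allowance on kidney beans: 45 g / 1 g × 413 mg = 18585.0 mg.

18585.0 mg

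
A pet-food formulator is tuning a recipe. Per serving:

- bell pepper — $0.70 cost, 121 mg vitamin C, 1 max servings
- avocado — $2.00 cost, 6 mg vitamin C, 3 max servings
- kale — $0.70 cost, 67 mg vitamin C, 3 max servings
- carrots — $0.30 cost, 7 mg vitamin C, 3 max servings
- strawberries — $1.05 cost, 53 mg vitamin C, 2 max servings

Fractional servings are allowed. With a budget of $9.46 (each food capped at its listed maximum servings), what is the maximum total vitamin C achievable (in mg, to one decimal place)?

460.0 mg

Vitamin C per dollar: bell pepper 172.9, kale 95.71, strawberries 50.48, carrots 23.33, avocado 3.
Take 1 serving of bell pepper: spends $0.70, +121.0 mg vitamin C (running total 121.0 mg).
Take 3 servings of kale: spends $2.10, +201.0 mg vitamin C (running total 322.0 mg).
Take 2 servings of strawberries: spends $2.10, +106.0 mg vitamin C (running total 428.0 mg).
Take 3 servings of carrots: spends $0.90, +21.0 mg vitamin C (running total 449.0 mg).
Take 1.83 servings of avocado: spends $3.66, +11.0 mg vitamin C (running total 460.0 mg).
Greedy by best ratio exhausts the cost allowance optimally: 460.0 mg.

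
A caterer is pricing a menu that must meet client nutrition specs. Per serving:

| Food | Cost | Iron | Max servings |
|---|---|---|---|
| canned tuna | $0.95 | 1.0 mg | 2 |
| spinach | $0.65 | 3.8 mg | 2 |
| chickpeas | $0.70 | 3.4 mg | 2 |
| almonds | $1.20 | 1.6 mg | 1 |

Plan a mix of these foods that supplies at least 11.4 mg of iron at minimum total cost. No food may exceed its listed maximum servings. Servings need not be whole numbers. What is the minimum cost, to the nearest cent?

Cost per mg of iron: spinach $0.1711, chickpeas $0.2059, almonds $0.7500, canned tuna $0.9500.
Take 2 servings of spinach: +7.6 mg iron for $1.30 (total $1.30, still need 3.8 mg).
Take 1.118 servings of chickpeas: +3.8 mg iron for $0.78 (total $2.08, still need 0.0 mg).
Filling from the cheapest source first is optimal under one linear minimum: $2.08.

$2.08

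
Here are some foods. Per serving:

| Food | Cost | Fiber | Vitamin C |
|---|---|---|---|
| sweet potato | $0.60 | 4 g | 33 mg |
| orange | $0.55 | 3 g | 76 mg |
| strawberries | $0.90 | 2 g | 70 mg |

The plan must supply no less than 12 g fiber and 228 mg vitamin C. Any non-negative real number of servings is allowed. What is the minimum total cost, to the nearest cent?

sweet potato only: max(12/4, 228/33) = 6.909 servings → $4.15.
orange only: max(12/3, 228/76) = 4 servings → $2.20.
strawberries only: max(12/2, 228/70) = 6 servings → $5.40.
sweet potato + orange with both tight: 1.112 servings and 2.517 servings → $2.05.
sweet potato + strawberries with both tight: 1.794 servings and 2.411 servings → $3.25.
orange + strawberries with both targets exact would need a negative amount; discard.
The minimum over all feasible corners is $2.05.

$2.05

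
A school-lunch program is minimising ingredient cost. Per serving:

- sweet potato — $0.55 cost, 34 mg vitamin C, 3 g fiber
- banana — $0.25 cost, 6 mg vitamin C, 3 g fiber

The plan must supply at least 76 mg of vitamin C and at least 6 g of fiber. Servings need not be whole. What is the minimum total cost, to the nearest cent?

The cheapest plan sits at a corner of the feasible region — with two constraints it uses at most two foods.
sweet potato only: max(76/34, 6/3) = 2.235 servings → $1.23.
banana only: max(76/6, 6/3) = 12.67 servings → $3.17.
sweet potato + banana: intersection lies outside the first quadrant.
Cheapest feasible corner: $1.23.

$1.23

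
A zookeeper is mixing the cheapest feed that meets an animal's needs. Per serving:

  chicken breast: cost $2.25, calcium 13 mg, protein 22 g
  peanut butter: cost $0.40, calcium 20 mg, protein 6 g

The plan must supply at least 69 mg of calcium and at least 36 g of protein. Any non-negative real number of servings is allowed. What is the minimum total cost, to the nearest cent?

chicken breast only: max(69/13, 36/22) = 5.308 servings → $11.94.
peanut butter only: max(69/20, 36/6) = 6 servings → $2.40.
chicken breast + peanut butter with both tight: 0.8453 servings and 2.901 servings → $3.06.
So the least-cost plan costs $2.40.

$2.40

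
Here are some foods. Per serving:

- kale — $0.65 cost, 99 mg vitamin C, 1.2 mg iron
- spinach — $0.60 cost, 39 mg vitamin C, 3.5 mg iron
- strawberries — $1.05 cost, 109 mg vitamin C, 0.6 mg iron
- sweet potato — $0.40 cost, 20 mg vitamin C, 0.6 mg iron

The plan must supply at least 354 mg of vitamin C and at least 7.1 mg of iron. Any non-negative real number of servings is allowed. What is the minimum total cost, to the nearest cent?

Compare the cost at each extreme point of the feasible region.
kale only: max(354/99, 7.1/1.2) = 5.917 servings → $3.85.
spinach only: max(354/39, 7.1/3.5) = 9.077 servings → $5.45.
strawberries only: max(354/109, 7.1/0.6) = 11.83 servings → $12.43.
sweet potato only: max(354/20, 7.1/0.6) = 17.7 servings → $7.08.
kale + spinach with both tight: 3.21 servings and 0.9279 servings → $2.64.
kale + strawberries: the both-tight solution has a negative serving — not a feasible corner.
kale + sweet potato with both tight: 1.989 servings and 7.856 servings → $4.44.
spinach + strawberries with both tight: 1.568 servings and 2.687 servings → $3.76.
spinach + sweet potato: intersection lies outside the first quadrant.
strawberries + sweet potato with both tight: 1.318 servings and 10.51 servings → $5.59.
Cheapest feasible corner: $2.64.

$2.64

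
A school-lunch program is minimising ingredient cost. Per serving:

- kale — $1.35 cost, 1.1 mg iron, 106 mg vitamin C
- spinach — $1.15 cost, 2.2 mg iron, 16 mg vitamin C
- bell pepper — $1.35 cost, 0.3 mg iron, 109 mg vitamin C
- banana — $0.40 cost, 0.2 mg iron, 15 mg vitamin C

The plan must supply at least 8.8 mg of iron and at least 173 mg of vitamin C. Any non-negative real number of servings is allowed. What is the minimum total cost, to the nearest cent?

kale only: max(8.8/1.1, 173/106) = 8 servings → $10.80.
spinach only: max(8.8/2.2, 173/16) = 10.81 servings → $12.43.
bell pepper only: max(8.8/0.3, 173/109) = 29.33 servings → $39.60.
banana only: max(8.8/0.2, 173/15) = 44 servings → $17.60.
kale + spinach with both tight: 1.112 servings and 3.444 servings → $5.46.
kale + bell pepper: the both-tight solution has a negative serving — not a feasible corner.
kale + banana: intersection lies outside the first quadrant.
spinach + bell pepper with both tight: 3.861 servings and 1.02 servings → $5.82.
spinach + banana with both tight: 3.268 servings and 8.047 servings → $6.98.
bell pepper + banana with both targets exact would need a negative amount; discard.
So the least-cost plan costs $5.46.

$5.46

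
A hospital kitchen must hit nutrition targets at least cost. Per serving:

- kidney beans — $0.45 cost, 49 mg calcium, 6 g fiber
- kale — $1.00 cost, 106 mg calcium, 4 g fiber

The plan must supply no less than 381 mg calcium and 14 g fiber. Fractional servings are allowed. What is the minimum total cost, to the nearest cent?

$3.50

With two linear requirements the optimum uses one or two foods; enumerate the corners.
kidney beans only: max(381/49, 14/6) = 7.776 servings → $3.50.
kale only: max(381/106, 14/4) = 3.594 servings → $3.59.
kidney beans + kale with both targets exact would need a negative amount; discard.
So the least-cost plan costs $3.50.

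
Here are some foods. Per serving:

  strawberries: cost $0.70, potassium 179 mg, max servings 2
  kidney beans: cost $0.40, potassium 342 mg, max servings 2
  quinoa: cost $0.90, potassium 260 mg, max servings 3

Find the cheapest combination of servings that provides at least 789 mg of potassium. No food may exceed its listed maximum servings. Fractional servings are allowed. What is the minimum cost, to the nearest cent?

Cost per mg of potassium: kidney beans $0.0012, quinoa $0.0035, strawberries $0.0039.
Take 2 servings of kidney beans: +684.0 mg potassium for $0.80 (total $0.80, still need 105.0 mg).
Take 0.4038 servings of quinoa: +105.0 mg potassium for $0.36 (total $1.16, still need 0.0 mg).
Filling from the cheapest source first is optimal under one linear minimum: $1.16.

$1.16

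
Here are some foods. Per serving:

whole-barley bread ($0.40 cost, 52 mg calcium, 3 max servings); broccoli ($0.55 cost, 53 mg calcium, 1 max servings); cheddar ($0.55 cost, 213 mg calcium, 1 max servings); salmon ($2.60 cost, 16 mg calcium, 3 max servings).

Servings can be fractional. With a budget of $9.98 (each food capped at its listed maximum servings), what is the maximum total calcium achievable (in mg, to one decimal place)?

Calcium per dollar: cheddar 387.3, whole-barley bread 130, broccoli 96.36, salmon 6.154.
Take 1 serving of cheddar: spends $0.55, +213.0 mg calcium (running total 213.0 mg).
Take 3 servings of whole-barley bread: spends $1.20, +156.0 mg calcium (running total 369.0 mg).
Take 1 serving of broccoli: spends $0.55, +53.0 mg calcium (running total 422.0 mg).
Take 2.954 servings of salmon: spends $7.68, +47.3 mg calcium (running total 469.3 mg).
Greedy by best ratio exhausts the cost allowance optimally: 469.3 mg.

469.3 mg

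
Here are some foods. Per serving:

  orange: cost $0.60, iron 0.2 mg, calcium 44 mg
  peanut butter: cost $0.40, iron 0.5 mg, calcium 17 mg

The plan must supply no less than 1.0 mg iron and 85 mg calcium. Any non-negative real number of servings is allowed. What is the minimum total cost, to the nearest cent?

$1.40

Check every corner: each single food scaled to meet both minima, and each pair solved so both constraints bind.
orange only: max(1.0/0.2, 85/44) = 5 servings → $3.00.
peanut butter only: max(1.0/0.5, 85/17) = 5 servings → $2.00.
orange + peanut butter with both tight: 1.371 servings and 1.452 servings → $1.40.
The minimum over all feasible corners is $1.40.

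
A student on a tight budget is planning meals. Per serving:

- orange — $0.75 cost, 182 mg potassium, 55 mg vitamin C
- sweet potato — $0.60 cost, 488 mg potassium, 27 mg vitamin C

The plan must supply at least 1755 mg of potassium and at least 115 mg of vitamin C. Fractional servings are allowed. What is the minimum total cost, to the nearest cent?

$2.37

Minimising a linear cost over {potassium ≥ 1755, vitamin C ≥ 115, servings ≥ 0} — the optimum is at a vertex, using one or two foods.
orange only: max(1755/182, 115/55) = 9.643 servings → $7.23.
sweet potato only: max(1755/488, 115/27) = 4.259 servings → $2.56.
orange + sweet potato with both tight: 0.3984 servings and 3.448 servings → $2.37.
The minimum over all feasible corners is $2.37.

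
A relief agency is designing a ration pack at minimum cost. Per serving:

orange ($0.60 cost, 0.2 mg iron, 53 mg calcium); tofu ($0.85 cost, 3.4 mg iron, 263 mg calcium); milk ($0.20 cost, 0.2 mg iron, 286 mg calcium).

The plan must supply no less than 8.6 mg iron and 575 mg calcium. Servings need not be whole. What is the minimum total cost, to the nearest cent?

A basic optimal solution has at most two foods positive. Try each food alone and each pair with both targets met exactly.
orange only: max(8.6/0.2, 575/53) = 43 servings → $25.80.
tofu only: max(8.6/3.4, 575/263) = 2.529 servings → $2.15.
milk only: max(8.6/0.2, 575/286) = 43 servings → $8.60.
orange + tofu: the both-tight solution has a negative serving — not a feasible corner.
orange + milk: intersection lies outside the first quadrant.
tofu + milk: the both-tight solution has a negative serving — not a feasible corner.
The minimum over all feasible corners is $2.15.

$2.15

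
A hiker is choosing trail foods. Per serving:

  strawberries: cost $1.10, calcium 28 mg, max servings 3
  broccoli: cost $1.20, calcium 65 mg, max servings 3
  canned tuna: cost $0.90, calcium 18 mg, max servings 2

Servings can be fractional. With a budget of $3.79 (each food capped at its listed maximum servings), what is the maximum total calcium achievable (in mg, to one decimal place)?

199.8 mg

Calcium per dollar: broccoli 54.17, strawberries 25.45, canned tuna 20.
Take 3 servings of broccoli: spends $3.60, +195.0 mg calcium (running total 195.0 mg).
Take 0.1727 servings of strawberries: spends $0.19, +4.8 mg calcium (running total 199.8 mg).
Filling greedily by calcium-per-dollar is optimal for one linear limit, giving 199.8 mg.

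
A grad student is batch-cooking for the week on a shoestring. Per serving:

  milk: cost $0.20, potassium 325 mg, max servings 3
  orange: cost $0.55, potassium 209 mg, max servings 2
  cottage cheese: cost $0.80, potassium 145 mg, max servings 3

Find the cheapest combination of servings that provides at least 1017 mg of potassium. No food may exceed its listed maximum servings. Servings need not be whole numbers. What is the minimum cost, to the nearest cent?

Cost per mg of potassium: milk $0.0006, orange $0.0026, cottage cheese $0.0055.
Take 3 servings of milk: +975.0 mg potassium for $0.60 (total $0.60, still need 42.0 mg).
Take 0.201 servings of orange: +42.0 mg potassium for $0.11 (total $0.71, still need 0.0 mg).
Greedy by cheapest-per-mg is optimal for a single linear constraint, so the minimum cost is $0.71.

$0.71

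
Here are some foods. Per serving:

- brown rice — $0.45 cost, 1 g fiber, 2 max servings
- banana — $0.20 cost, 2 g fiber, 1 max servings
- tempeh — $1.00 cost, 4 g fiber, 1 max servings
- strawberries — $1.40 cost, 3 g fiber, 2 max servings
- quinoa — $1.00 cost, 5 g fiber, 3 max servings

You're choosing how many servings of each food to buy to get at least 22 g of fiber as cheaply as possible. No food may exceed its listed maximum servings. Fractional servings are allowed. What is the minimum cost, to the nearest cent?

$4.65

Cost per g of fiber: banana $0.1000, quinoa $0.2000, tempeh $0.2500, brown rice $0.4500, strawberries $0.4667.
Take 1 serving of banana: +2.0 g fiber for $0.20 (total $0.20, still need 20.0 g).
Take 3 servings of quinoa: +15.0 g fiber for $3.00 (total $3.20, still need 5.0 g).
Take 1 serving of tempeh: +4.0 g fiber for $1.00 (total $4.20, still need 1.0 g).
Take 1 serving of brown rice: +1.0 g fiber for $0.45 (total $4.65, still need 0.0 g).
Filling from the cheapest source first is optimal under one linear minimum: $4.65.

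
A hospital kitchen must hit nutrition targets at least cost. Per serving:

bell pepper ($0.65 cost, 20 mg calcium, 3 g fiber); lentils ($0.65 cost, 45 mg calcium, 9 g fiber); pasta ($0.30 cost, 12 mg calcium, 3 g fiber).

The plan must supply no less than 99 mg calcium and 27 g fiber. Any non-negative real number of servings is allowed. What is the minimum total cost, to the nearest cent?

$1.95

At the optimum either one food covers both requirements or two foods hit both targets exactly; no other combination can be cheaper.
bell pepper only: max(99/20, 27/3) = 9 servings → $5.85.
lentils only: max(99/45, 27/9) = 3 servings → $1.95.
pasta only: max(99/12, 27/3) = 9 servings → $2.70.
bell pepper + lentils with both targets exact would need a negative amount; discard.
bell pepper + pasta with both targets exact would need a negative amount; discard.
lentils + pasta: the both-tight solution has a negative serving — not a feasible corner.
Cheapest feasible corner: $1.95.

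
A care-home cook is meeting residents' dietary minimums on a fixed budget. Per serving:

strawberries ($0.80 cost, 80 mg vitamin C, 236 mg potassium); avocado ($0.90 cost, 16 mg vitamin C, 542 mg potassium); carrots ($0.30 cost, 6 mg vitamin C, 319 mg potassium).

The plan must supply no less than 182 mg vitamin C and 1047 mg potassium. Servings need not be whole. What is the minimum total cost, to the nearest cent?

$2.23

With two linear requirements the optimum uses one or two foods; enumerate the corners.
strawberries only: max(182/80, 1047/236) = 4.436 servings → $3.55.
avocado only: max(182/16, 1047/542) = 11.38 servings → $10.24.
carrots only: max(182/6, 1047/319) = 30.33 servings → $9.10.
strawberries + avocado with both tight: 2.069 servings and 1.031 servings → $2.58.
strawberries + carrots with both tight: 2.148 servings and 1.693 servings → $2.23.
avocado + carrots: the both-tight solution has a negative serving — not a feasible corner.
So the least-cost plan costs $2.23.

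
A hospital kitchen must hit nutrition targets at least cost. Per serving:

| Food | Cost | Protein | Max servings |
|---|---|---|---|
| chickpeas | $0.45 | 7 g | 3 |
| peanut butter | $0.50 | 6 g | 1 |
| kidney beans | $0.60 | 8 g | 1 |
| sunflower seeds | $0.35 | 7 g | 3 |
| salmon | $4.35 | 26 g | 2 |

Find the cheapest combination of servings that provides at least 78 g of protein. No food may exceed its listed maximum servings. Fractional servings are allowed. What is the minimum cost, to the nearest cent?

$7.18

Cost per g of protein: sunflower seeds $0.0500, chickpeas $0.0643, kidney beans $0.0750, peanut butter $0.0833, salmon $0.1673.
Take 3 servings of sunflower seeds: +21.0 g protein for $1.05 (total $1.05, still need 57.0 g).
Take 3 servings of chickpeas: +21.0 g protein for $1.35 (total $2.40, still need 36.0 g).
Take 1 serving of kidney beans: +8.0 g protein for $0.60 (total $3.00, still need 28.0 g).
Take 1 serving of peanut butter: +6.0 g protein for $0.50 (total $3.50, still need 22.0 g).
Take 0.8462 servings of salmon: +22.0 g protein for $3.68 (total $7.18, still need 0.0 g).
Greedy by cheapest-per-g is optimal for a single linear constraint, so the minimum cost is $7.18.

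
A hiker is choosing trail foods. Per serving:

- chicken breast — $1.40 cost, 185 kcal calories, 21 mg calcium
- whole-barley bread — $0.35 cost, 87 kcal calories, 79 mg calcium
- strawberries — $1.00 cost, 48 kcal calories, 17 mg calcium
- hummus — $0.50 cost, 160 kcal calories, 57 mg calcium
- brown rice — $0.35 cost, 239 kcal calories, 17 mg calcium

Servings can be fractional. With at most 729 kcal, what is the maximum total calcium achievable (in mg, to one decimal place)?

662.0 mg

Calcium per kcal: whole-barley bread 0.908, hummus 0.3563, strawberries 0.3542, chicken breast 0.1135, brown rice 0.07113.
With no serving limits, spend the whole calories allowance on whole-barley bread: 729 kcal / 87 kcal × 79 mg = 662.0 mg.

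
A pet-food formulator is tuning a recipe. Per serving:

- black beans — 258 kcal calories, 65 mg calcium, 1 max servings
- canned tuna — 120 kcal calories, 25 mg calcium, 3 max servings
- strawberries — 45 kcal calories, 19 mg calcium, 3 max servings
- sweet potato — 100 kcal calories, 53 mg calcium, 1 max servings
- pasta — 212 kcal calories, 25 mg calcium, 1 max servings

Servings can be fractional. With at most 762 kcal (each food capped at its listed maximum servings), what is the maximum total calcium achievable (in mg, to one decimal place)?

Calcium per kcal: sweet potato 0.53, strawberries 0.4222, black beans 0.2519, canned tuna 0.2083, pasta 0.1179.
Take 1 serving of sweet potato: uses 100 kcal, +53.0 mg calcium (running total 53.0 mg).
Take 3 servings of strawberries: uses 135 kcal, +57.0 mg calcium (running total 110.0 mg).
Take 1 serving of black beans: uses 258 kcal, +65.0 mg calcium (running total 175.0 mg).
Take 2.242 servings of canned tuna: uses 269 kcal, +56.0 mg calcium (running total 231.0 mg).
Filling greedily by calcium-per-kcal is optimal for one linear limit, giving 231.0 mg.

231.0 mg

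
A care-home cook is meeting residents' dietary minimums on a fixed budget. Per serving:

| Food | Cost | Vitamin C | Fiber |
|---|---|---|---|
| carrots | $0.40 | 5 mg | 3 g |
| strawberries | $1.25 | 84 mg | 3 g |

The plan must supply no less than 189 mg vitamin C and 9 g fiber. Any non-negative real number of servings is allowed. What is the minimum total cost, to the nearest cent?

With two linear requirements the optimum uses one or two foods; enumerate the corners.
carrots only: max(189/5, 9/3) = 37.8 servings → $15.12.
strawberries only: max(189/84, 9/3) = 3 servings → $3.75.
carrots + strawberries with both tight: 0.7975 servings and 2.203 servings → $3.07.
So the least-cost plan costs $3.07.

$3.07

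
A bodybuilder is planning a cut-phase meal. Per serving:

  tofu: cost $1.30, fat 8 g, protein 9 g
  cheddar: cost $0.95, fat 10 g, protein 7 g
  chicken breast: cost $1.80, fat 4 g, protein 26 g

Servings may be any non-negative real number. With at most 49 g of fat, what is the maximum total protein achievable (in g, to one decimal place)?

318.5 g

Protein per g fat: chicken breast 6.5, tofu 1.125, cheddar 0.7.
With no serving limits, spend the whole fat allowance on chicken breast: 49 g / 4 g × 26 g = 318.5 g.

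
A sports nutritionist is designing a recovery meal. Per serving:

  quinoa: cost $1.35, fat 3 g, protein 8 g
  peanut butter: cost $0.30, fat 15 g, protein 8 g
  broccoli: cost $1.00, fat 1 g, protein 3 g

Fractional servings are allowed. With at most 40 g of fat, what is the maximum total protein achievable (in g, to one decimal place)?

Protein per g fat: broccoli 3, quinoa 2.667, peanut butter 0.5333.
With no serving limits, spend the whole fat allowance on broccoli: 40 g / 1 g × 3 g = 120.0 g.

120.0 g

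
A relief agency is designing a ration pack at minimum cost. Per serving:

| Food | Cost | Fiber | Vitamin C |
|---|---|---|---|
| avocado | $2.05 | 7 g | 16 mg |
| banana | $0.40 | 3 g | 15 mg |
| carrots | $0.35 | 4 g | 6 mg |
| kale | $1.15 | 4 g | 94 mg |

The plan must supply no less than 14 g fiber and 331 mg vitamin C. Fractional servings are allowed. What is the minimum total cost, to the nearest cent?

$4.05

avocado only: max(14/7, 331/16) = 20.69 servings → $42.41.
banana only: max(14/3, 331/15) = 22.07 servings → $8.83.
carrots only: max(14/4, 331/6) = 55.17 servings → $19.31.
kale only: max(14/4, 331/94) = 3.521 servings → $4.05.
avocado + banana: the both-tight solution has a negative serving — not a feasible corner.
avocado + carrots: the both-tight solution has a negative serving — not a feasible corner.
avocado + kale: the both-tight solution has a negative serving — not a feasible corner.
banana + carrots: intersection lies outside the first quadrant.
banana + kale: intersection lies outside the first quadrant.
carrots + kale with both targets exact would need a negative amount; discard.
So the least-cost plan costs $4.05.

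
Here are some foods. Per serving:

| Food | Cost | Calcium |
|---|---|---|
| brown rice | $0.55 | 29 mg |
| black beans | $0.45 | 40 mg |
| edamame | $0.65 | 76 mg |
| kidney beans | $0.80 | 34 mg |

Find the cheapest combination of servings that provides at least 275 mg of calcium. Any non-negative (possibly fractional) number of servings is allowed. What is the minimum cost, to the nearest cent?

Cost per mg of calcium: edamame $0.0086, black beans $0.0112, brown rice $0.0190, kidney beans $0.0235.
With no serving limits, use only edamame: 275 mg / 76 mg = 3.618 servings × $0.65 = $2.35.

$2.35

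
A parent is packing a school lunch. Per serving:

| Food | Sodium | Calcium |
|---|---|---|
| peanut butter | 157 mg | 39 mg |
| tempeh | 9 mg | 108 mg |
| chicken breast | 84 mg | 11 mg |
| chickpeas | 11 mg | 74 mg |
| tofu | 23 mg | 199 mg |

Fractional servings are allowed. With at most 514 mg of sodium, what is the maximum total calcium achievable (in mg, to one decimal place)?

Calcium per mg sodium: tempeh 12, tofu 8.652, chickpeas 6.727, peanut butter 0.2484, chicken breast 0.131.
With no serving limits, spend the whole sodium allowance on tempeh: 514 mg / 9 mg × 108 mg = 6168.0 mg.

6168.0 mg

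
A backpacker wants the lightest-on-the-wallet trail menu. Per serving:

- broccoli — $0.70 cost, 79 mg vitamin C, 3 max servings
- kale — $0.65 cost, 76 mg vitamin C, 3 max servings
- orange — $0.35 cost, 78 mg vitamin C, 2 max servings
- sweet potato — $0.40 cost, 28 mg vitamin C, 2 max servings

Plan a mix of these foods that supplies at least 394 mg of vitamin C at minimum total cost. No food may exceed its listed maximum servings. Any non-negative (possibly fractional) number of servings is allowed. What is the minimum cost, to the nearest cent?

$2.74

Cost per mg of vitamin C: orange $0.0045, kale $0.0086, broccoli $0.0089, sweet potato $0.0143.
Take 2 servings of orange: +156.0 mg vitamin C for $0.70 (total $0.70, still need 238.0 mg).
Take 3 servings of kale: +228.0 mg vitamin C for $1.95 (total $2.65, still need 10.0 mg).
Take 0.1266 servings of broccoli: +10.0 mg vitamin C for $0.09 (total $2.74, still need 0.0 mg).
Filling from the cheapest source first is optimal under one linear minimum: $2.74.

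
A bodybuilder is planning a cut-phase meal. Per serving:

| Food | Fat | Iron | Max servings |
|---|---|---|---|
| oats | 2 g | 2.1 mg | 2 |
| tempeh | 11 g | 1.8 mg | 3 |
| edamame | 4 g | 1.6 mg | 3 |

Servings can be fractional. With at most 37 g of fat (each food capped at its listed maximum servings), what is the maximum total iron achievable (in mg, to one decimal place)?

Iron per g fat: oats 1.05, edamame 0.4, tempeh 0.1636.
Take 2 servings of oats: uses 4 g fat, +4.2 mg iron (running total 4.2 mg).
Take 3 servings of edamame: uses 12 g fat, +4.8 mg iron (running total 9.0 mg).
Take 1.909 servings of tempeh: uses 21 g fat, +3.4 mg iron (running total 12.4 mg).
Greedy by best ratio exhausts the fat allowance optimally: 12.4 mg.

12.4 mg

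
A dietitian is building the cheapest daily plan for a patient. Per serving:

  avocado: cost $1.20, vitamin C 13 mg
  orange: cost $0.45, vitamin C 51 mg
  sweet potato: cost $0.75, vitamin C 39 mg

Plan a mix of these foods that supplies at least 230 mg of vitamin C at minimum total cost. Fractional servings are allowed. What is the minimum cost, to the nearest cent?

$2.03

Cost per mg of vitamin C: orange $0.0088, sweet potato $0.0192, avocado $0.0923.
With no serving limits, use only orange: 230 mg / 51 mg = 4.51 servings × $0.45 = $2.03.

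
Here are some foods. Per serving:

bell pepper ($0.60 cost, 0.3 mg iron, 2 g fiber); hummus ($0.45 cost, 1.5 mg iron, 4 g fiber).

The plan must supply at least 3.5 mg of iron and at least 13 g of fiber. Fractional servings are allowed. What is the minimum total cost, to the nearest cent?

A basic optimal solution has at most two foods positive. Try each food alone and each pair with both targets met exactly.
bell pepper only: max(3.5/0.3, 13/2) = 11.67 servings → $7.00.
hummus only: max(3.5/1.5, 13/4) = 3.25 servings → $1.46.
bell pepper + hummus with both tight: 3.056 servings and 1.722 servings → $2.61.
So the least-cost plan costs $1.46.

$1.46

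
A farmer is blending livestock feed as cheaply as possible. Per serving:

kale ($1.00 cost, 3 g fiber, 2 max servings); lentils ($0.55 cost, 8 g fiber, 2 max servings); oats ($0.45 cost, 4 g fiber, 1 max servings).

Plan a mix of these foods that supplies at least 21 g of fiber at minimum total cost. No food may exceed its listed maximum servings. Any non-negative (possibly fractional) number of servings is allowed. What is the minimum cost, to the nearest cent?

$1.88

Cost per g of fiber: lentils $0.0688, oats $0.1125, kale $0.3333.
Take 2 servings of lentils: +16.0 g fiber for $1.10 (total $1.10, still need 5.0 g).
Take 1 serving of oats: +4.0 g fiber for $0.45 (total $1.55, still need 1.0 g).
Take 0.3333 servings of kale: +1.0 g fiber for $0.33 (total $1.88, still need 0.0 g).
Filling from the cheapest source first is optimal under one linear minimum: $1.88.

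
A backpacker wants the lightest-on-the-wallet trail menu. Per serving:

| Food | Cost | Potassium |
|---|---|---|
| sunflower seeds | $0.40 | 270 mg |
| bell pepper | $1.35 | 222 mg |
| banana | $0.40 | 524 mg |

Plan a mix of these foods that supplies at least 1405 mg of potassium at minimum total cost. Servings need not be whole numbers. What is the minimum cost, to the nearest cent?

Cost per mg of potassium: banana $0.0008, sunflower seeds $0.0015, bell pepper $0.0061.
With no serving limits, use only banana: 1405 mg / 524 mg = 2.681 servings × $0.40 = $1.07.

$1.07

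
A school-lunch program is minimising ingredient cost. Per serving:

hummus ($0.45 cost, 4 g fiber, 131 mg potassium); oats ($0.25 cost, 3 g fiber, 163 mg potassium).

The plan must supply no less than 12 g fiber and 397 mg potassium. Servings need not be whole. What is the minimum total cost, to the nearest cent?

At the optimum either one food covers both requirements or two foods hit both targets exactly; no other combination can be cheaper.
hummus only: max(12/4, 397/131) = 3.031 servings → $1.36.
oats only: max(12/3, 397/163) = 4 servings → $1.00.
hummus + oats with both tight: 2.954 servings and 0.06178 servings → $1.34.
So the least-cost plan costs $1.00.

$1.00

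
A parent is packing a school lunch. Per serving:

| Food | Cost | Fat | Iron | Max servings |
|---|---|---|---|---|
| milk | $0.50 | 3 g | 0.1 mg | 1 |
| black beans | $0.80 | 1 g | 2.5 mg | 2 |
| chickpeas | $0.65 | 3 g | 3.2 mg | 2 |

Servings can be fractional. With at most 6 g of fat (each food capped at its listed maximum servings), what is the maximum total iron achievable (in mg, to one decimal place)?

Iron per g fat: black beans 2.5, chickpeas 1.067, milk 0.03333.
Take 2 servings of black beans: uses 2 g fat, +5.0 mg iron (running total 5.0 mg).
Take 1.333 servings of chickpeas: uses 4 g fat, +4.3 mg iron (running total 9.3 mg).
Greedy by best ratio exhausts the fat allowance optimally: 9.3 mg.

9.3 mg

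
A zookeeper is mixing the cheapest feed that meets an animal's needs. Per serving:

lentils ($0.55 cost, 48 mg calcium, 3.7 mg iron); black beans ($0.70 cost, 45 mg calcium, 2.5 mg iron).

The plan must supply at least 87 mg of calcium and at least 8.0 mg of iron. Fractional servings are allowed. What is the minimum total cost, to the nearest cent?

$1.19

lentils only: max(87/48, 8.0/3.7) = 2.162 servings → $1.19.
black beans only: max(87/45, 8.0/2.5) = 3.2 servings → $2.24.
lentils + black beans: intersection lies outside the first quadrant.
Cheapest feasible corner: $1.19.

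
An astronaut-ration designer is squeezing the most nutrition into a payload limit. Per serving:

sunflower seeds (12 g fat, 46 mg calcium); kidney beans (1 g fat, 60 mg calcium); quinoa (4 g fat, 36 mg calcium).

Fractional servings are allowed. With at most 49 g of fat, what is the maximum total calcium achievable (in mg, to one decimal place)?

2940.0 mg

Calcium per g fat: kidney beans 60, quinoa 9, sunflower seeds 3.833.
With no serving limits, spend the whole fat allowance on kidney beans: 49 g / 1 g × 60 mg = 2940.0 mg.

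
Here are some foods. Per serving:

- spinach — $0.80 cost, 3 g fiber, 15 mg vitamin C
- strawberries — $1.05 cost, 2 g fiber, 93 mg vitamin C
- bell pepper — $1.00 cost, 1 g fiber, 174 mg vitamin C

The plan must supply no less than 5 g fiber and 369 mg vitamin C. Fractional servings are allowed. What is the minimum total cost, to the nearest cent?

$2.83

For a min-cost LP with two ≥-constraints, a basic feasible solution has at most two positive variables.
spinach only: max(5/3, 369/15) = 24.6 servings → $19.68.
strawberries only: max(5/2, 369/93) = 3.968 servings → $4.17.
bell pepper only: max(5/1, 369/174) = 5 servings → $5.00.
spinach + strawberries with both targets exact would need a negative amount; discard.
spinach + bell pepper with both tight: 0.9882 servings and 2.036 servings → $2.83.
strawberries + bell pepper with both tight: 1.965 servings and 1.071 servings → $3.13.
Cheapest feasible corner: $2.83.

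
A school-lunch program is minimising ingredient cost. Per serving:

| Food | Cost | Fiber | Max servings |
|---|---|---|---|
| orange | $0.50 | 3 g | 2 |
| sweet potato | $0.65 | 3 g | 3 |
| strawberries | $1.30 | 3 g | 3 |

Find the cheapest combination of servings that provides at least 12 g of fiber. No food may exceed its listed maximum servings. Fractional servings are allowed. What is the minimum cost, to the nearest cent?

$2.30

Cost per g of fiber: orange $0.1667, sweet potato $0.2167, strawberries $0.4333.
Take 2 servings of orange: +6.0 g fiber for $1.00 (total $1.00, still need 6.0 g).
Take 2 servings of sweet potato: +6.0 g fiber for $1.30 (total $2.30, still need 0.0 g).
Greedy by cheapest-per-g is optimal for a single linear constraint, so the minimum cost is $2.30.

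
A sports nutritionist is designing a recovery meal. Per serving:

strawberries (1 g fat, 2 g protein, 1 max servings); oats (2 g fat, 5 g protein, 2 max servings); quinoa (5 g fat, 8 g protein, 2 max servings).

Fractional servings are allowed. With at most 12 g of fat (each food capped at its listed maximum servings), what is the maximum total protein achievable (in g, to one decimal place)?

23.2 g

Protein per g fat: oats 2.5, strawberries 2, quinoa 1.6.
Take 2 servings of oats: uses 4 g fat, +10.0 g protein (running total 10.0 g).
Take 1 serving of strawberries: uses 1 g fat, +2.0 g protein (running total 12.0 g).
Take 1.4 servings of quinoa: uses 7 g fat, +11.2 g protein (running total 23.2 g).
Greedy by best ratio exhausts the fat allowance optimally: 23.2 g.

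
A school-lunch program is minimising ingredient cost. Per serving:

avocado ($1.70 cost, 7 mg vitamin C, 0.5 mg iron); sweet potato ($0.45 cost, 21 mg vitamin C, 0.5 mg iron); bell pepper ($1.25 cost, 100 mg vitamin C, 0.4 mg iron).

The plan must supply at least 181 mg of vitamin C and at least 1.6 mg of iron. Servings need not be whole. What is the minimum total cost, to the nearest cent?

Minimising a linear cost over {vitamin C ≥ 181, iron ≥ 1.6, servings ≥ 0} — the optimum is at a vertex, using one or two foods.
avocado only: max(181/7, 1.6/0.5) = 25.86 servings → $43.96.
sweet potato only: max(181/21, 1.6/0.5) = 8.619 servings → $3.88.
bell pepper only: max(181/100, 1.6/0.4) = 4 servings → $5.00.
avocado + sweet potato: the both-tight solution has a negative serving — not a feasible corner.
avocado + bell pepper with both tight: 1.856 servings and 1.68 servings → $5.26.
sweet potato + bell pepper with both tight: 2.106 servings and 1.368 servings → $2.66.
The minimum over all feasible corners is $2.66.

$2.66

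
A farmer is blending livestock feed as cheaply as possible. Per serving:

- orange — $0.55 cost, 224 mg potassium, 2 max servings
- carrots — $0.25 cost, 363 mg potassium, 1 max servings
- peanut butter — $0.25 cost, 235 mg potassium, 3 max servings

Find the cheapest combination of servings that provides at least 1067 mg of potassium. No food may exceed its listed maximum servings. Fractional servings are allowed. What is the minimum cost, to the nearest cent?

Cost per mg of potassium: carrots $0.0007, peanut butter $0.0011, orange $0.0025.
Take 1 serving of carrots: +363.0 mg potassium for $0.25 (total $0.25, still need 704.0 mg).
Take 2.996 servings of peanut butter: +704.0 mg potassium for $0.75 (total $1.00, still need 0.0 mg).
Greedy by cheapest-per-mg is optimal for a single linear constraint, so the minimum cost is $1.00.

$1.00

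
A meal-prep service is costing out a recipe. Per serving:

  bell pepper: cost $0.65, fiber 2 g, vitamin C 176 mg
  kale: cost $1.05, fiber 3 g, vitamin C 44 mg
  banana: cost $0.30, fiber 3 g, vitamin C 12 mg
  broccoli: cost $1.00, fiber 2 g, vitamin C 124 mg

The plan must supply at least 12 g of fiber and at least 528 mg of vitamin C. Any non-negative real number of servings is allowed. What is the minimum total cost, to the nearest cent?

$2.49

bell pepper only: max(12/2, 528/176) = 6 servings → $3.90.
kale only: max(12/3, 528/44) = 12 servings → $12.60.
banana only: max(12/3, 528/12) = 44 servings → $13.20.
broccoli only: max(12/2, 528/124) = 6 servings → $6.00.
bell pepper + kale with both tight: 2.4 servings and 2.4 servings → $4.08.
bell pepper + banana with both tight: 2.857 servings and 2.095 servings → $2.49.
bell pepper + broccoli: intersection lies outside the first quadrant.
kale + banana: the both-tight solution has a negative serving — not a feasible corner.
kale + broccoli with both tight: 1.521 servings and 3.718 servings → $5.32.
banana + broccoli with both tight: 1.241 servings and 4.138 servings → $4.51.
The minimum over all feasible corners is $2.49.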